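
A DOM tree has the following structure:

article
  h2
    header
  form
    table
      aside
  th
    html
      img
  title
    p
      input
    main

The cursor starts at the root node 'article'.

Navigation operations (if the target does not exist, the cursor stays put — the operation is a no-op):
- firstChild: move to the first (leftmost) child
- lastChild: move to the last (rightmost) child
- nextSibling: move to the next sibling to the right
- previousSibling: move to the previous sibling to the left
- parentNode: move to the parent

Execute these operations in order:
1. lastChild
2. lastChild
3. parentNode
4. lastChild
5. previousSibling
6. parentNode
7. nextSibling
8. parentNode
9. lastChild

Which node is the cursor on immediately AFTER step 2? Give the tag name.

Answer: main

Derivation:
After 1 (lastChild): title
After 2 (lastChild): main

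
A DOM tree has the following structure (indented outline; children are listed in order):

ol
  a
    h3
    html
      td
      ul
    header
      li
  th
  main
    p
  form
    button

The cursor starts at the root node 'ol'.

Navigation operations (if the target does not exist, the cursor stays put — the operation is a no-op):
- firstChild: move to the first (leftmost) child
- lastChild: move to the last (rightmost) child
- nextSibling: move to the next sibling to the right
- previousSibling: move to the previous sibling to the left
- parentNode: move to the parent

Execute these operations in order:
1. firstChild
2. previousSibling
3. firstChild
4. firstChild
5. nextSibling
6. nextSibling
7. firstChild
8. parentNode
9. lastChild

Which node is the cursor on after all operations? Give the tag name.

Answer: li

Derivation:
After 1 (firstChild): a
After 2 (previousSibling): a (no-op, stayed)
After 3 (firstChild): h3
After 4 (firstChild): h3 (no-op, stayed)
After 5 (nextSibling): html
After 6 (nextSibling): header
After 7 (firstChild): li
After 8 (parentNode): header
After 9 (lastChild): li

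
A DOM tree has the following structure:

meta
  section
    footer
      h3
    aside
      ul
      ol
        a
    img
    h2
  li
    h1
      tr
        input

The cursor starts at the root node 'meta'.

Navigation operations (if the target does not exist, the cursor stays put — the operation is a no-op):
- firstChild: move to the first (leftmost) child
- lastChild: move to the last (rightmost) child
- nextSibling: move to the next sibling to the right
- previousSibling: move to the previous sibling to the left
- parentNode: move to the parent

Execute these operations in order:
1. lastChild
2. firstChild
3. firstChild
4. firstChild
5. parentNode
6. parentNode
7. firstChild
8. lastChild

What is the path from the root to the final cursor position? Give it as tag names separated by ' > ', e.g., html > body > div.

Answer: meta > li > h1 > tr > input

Derivation:
After 1 (lastChild): li
After 2 (firstChild): h1
After 3 (firstChild): tr
After 4 (firstChild): input
After 5 (parentNode): tr
After 6 (parentNode): h1
After 7 (firstChild): tr
After 8 (lastChild): input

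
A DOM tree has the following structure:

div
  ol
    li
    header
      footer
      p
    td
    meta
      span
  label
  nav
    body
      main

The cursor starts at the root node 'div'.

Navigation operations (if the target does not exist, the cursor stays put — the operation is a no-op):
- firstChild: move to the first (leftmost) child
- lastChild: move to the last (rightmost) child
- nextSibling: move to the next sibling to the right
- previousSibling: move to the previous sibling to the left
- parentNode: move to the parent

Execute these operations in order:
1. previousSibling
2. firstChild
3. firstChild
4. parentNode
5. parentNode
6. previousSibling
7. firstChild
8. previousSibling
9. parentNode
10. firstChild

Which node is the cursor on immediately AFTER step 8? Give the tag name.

After 1 (previousSibling): div (no-op, stayed)
After 2 (firstChild): ol
After 3 (firstChild): li
After 4 (parentNode): ol
After 5 (parentNode): div
After 6 (previousSibling): div (no-op, stayed)
After 7 (firstChild): ol
After 8 (previousSibling): ol (no-op, stayed)

Answer: ol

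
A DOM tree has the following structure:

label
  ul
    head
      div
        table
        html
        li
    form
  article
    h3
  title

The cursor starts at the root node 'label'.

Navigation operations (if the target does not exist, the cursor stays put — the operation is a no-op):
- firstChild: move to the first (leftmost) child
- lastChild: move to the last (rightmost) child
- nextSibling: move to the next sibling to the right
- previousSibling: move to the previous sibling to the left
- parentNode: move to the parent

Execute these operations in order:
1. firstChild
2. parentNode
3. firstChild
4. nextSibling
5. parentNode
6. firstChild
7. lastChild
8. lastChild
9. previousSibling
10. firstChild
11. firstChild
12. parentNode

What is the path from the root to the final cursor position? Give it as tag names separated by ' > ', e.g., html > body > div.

Answer: label > ul > head > div

Derivation:
After 1 (firstChild): ul
After 2 (parentNode): label
After 3 (firstChild): ul
After 4 (nextSibling): article
After 5 (parentNode): label
After 6 (firstChild): ul
After 7 (lastChild): form
After 8 (lastChild): form (no-op, stayed)
After 9 (previousSibling): head
After 10 (firstChild): div
After 11 (firstChild): table
After 12 (parentNode): div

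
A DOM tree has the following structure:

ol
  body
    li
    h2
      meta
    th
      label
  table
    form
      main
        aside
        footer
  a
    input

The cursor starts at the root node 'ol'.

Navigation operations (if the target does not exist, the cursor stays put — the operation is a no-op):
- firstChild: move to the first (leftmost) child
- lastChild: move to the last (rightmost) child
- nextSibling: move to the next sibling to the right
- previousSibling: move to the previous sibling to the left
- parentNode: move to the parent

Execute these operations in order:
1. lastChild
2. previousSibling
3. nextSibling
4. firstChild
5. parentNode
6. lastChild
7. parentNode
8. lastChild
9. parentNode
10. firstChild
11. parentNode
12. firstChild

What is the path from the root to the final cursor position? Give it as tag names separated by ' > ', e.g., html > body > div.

Answer: ol > a > input

Derivation:
After 1 (lastChild): a
After 2 (previousSibling): table
After 3 (nextSibling): a
After 4 (firstChild): input
After 5 (parentNode): a
After 6 (lastChild): input
After 7 (parentNode): a
After 8 (lastChild): input
After 9 (parentNode): a
After 10 (firstChild): input
After 11 (parentNode): a
After 12 (firstChild): input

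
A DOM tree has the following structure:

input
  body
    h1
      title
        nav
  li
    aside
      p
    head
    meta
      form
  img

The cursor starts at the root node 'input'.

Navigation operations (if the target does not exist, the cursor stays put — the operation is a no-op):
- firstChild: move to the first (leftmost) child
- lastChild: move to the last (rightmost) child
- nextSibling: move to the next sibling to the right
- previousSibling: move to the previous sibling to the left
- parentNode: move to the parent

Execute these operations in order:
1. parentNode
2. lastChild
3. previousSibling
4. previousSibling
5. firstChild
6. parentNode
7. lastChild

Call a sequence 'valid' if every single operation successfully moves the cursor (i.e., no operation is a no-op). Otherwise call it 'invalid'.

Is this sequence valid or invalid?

Answer: invalid

Derivation:
After 1 (parentNode): input (no-op, stayed)
After 2 (lastChild): img
After 3 (previousSibling): li
After 4 (previousSibling): body
After 5 (firstChild): h1
After 6 (parentNode): body
After 7 (lastChild): h1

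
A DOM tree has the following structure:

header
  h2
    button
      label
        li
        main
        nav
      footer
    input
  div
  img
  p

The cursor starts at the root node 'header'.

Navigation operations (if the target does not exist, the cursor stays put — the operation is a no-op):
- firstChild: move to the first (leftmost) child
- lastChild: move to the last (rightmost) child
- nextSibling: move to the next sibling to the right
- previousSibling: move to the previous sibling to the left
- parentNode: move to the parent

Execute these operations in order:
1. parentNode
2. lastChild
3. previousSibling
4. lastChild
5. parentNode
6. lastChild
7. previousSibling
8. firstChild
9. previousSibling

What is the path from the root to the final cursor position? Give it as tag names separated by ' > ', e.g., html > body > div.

After 1 (parentNode): header (no-op, stayed)
After 2 (lastChild): p
After 3 (previousSibling): img
After 4 (lastChild): img (no-op, stayed)
After 5 (parentNode): header
After 6 (lastChild): p
After 7 (previousSibling): img
After 8 (firstChild): img (no-op, stayed)
After 9 (previousSibling): div

Answer: header > div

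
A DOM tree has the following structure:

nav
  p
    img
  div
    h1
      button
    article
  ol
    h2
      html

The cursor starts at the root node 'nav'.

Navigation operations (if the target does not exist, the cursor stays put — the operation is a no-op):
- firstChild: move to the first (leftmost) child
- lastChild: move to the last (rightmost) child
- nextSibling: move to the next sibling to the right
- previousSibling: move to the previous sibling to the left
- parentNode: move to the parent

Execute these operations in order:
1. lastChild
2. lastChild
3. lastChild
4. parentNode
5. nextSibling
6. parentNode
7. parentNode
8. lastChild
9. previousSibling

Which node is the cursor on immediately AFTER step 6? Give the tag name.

After 1 (lastChild): ol
After 2 (lastChild): h2
After 3 (lastChild): html
After 4 (parentNode): h2
After 5 (nextSibling): h2 (no-op, stayed)
After 6 (parentNode): ol

Answer: ol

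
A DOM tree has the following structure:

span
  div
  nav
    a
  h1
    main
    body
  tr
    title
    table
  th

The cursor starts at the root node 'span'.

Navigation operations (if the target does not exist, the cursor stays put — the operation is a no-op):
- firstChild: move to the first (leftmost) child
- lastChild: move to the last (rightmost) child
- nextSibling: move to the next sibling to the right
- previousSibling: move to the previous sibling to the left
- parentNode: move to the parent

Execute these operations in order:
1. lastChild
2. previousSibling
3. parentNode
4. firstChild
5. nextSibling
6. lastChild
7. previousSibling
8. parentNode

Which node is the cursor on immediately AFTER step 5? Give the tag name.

Answer: nav

Derivation:
After 1 (lastChild): th
After 2 (previousSibling): tr
After 3 (parentNode): span
After 4 (firstChild): div
After 5 (nextSibling): nav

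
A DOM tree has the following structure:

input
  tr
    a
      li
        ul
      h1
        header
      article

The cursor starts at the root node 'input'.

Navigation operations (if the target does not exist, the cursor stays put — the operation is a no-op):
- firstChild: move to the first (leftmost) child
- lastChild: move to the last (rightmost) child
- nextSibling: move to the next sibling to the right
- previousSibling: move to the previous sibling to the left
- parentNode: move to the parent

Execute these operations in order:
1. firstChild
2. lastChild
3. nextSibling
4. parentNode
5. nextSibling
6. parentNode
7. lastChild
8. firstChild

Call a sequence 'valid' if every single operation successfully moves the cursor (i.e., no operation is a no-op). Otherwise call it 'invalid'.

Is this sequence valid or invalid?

After 1 (firstChild): tr
After 2 (lastChild): a
After 3 (nextSibling): a (no-op, stayed)
After 4 (parentNode): tr
After 5 (nextSibling): tr (no-op, stayed)
After 6 (parentNode): input
After 7 (lastChild): tr
After 8 (firstChild): a

Answer: invalid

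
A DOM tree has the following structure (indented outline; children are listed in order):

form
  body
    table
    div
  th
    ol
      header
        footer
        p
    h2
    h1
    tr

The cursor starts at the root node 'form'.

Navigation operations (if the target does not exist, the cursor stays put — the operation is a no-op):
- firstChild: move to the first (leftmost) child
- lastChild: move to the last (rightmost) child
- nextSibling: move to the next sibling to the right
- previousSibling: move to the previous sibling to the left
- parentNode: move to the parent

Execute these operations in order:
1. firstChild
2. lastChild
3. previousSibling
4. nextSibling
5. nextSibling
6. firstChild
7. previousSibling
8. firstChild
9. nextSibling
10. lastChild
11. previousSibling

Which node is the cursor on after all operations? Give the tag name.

Answer: table

Derivation:
After 1 (firstChild): body
After 2 (lastChild): div
After 3 (previousSibling): table
After 4 (nextSibling): div
After 5 (nextSibling): div (no-op, stayed)
After 6 (firstChild): div (no-op, stayed)
After 7 (previousSibling): table
After 8 (firstChild): table (no-op, stayed)
After 9 (nextSibling): div
After 10 (lastChild): div (no-op, stayed)
After 11 (previousSibling): table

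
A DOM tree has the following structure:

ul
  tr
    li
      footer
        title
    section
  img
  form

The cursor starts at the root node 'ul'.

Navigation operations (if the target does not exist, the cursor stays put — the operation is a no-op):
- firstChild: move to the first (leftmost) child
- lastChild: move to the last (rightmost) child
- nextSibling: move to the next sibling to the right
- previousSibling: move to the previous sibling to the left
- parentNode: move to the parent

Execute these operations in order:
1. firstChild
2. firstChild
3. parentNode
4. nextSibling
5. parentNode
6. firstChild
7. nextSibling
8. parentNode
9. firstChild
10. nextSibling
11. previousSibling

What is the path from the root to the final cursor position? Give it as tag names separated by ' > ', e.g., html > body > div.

After 1 (firstChild): tr
After 2 (firstChild): li
After 3 (parentNode): tr
After 4 (nextSibling): img
After 5 (parentNode): ul
After 6 (firstChild): tr
After 7 (nextSibling): img
After 8 (parentNode): ul
After 9 (firstChild): tr
After 10 (nextSibling): img
After 11 (previousSibling): tr

Answer: ul > tr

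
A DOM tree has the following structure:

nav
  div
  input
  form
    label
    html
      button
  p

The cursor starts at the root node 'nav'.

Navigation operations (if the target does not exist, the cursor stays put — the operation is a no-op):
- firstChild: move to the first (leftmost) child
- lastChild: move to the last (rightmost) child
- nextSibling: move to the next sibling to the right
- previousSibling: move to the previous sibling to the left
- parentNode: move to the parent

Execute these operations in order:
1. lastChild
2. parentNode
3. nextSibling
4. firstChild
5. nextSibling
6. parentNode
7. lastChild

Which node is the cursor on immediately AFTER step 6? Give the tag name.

Answer: nav

Derivation:
After 1 (lastChild): p
After 2 (parentNode): nav
After 3 (nextSibling): nav (no-op, stayed)
After 4 (firstChild): div
After 5 (nextSibling): input
After 6 (parentNode): nav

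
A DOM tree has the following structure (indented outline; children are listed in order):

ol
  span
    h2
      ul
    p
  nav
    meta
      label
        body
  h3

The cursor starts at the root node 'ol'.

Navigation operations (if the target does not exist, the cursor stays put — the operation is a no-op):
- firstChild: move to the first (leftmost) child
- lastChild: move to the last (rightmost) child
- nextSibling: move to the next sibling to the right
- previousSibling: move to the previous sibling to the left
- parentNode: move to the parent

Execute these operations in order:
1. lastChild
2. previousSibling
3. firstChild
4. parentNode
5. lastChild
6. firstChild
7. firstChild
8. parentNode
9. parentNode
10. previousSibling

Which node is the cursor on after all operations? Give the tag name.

Answer: meta

Derivation:
After 1 (lastChild): h3
After 2 (previousSibling): nav
After 3 (firstChild): meta
After 4 (parentNode): nav
After 5 (lastChild): meta
After 6 (firstChild): label
After 7 (firstChild): body
After 8 (parentNode): label
After 9 (parentNode): meta
After 10 (previousSibling): meta (no-op, stayed)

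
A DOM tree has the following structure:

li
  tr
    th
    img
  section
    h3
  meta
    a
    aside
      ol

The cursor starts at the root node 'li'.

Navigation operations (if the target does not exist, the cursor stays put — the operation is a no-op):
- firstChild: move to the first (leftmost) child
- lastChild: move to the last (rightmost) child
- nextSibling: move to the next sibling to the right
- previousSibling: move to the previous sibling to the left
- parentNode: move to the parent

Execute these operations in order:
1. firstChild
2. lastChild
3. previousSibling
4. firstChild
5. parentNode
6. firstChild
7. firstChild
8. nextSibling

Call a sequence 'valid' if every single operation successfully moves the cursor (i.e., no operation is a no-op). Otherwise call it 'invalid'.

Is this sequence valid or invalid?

After 1 (firstChild): tr
After 2 (lastChild): img
After 3 (previousSibling): th
After 4 (firstChild): th (no-op, stayed)
After 5 (parentNode): tr
After 6 (firstChild): th
After 7 (firstChild): th (no-op, stayed)
After 8 (nextSibling): img

Answer: invalid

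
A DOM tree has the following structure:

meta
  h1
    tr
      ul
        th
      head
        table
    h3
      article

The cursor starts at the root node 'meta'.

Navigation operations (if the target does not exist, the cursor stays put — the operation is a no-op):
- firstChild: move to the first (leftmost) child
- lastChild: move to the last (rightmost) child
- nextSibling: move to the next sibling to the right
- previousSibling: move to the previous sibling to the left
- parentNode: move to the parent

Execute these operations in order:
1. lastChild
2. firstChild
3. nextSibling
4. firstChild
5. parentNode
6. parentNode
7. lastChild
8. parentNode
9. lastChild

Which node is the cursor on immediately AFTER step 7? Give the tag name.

After 1 (lastChild): h1
After 2 (firstChild): tr
After 3 (nextSibling): h3
After 4 (firstChild): article
After 5 (parentNode): h3
After 6 (parentNode): h1
After 7 (lastChild): h3

Answer: h3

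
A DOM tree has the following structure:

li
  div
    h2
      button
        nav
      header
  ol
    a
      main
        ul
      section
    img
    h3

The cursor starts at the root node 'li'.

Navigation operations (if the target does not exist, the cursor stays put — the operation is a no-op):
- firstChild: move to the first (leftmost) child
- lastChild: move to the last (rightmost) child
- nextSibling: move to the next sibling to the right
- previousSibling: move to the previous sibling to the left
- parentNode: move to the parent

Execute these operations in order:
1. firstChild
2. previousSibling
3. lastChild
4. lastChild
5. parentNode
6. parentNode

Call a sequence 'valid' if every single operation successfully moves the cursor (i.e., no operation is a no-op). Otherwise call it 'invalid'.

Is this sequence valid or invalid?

Answer: invalid

Derivation:
After 1 (firstChild): div
After 2 (previousSibling): div (no-op, stayed)
After 3 (lastChild): h2
After 4 (lastChild): header
After 5 (parentNode): h2
After 6 (parentNode): div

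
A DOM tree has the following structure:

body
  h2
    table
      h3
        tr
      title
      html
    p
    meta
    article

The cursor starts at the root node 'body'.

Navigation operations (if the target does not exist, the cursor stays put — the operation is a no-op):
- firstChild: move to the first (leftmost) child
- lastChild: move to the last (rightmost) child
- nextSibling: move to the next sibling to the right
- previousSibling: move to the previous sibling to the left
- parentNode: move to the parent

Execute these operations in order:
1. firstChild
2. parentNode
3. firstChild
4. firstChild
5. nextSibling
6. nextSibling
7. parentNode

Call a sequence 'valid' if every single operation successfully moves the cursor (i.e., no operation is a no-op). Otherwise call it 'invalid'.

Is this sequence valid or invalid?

After 1 (firstChild): h2
After 2 (parentNode): body
After 3 (firstChild): h2
After 4 (firstChild): table
After 5 (nextSibling): p
After 6 (nextSibling): meta
After 7 (parentNode): h2

Answer: valid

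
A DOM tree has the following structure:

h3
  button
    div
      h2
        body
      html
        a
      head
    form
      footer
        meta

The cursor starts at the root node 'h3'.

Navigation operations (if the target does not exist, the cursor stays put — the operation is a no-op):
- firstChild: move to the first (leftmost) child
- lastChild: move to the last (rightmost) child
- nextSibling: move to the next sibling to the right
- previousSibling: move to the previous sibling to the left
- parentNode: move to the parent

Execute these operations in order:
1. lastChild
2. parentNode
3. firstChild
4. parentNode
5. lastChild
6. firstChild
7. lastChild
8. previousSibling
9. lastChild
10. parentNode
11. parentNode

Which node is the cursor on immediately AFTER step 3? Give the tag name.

Answer: button

Derivation:
After 1 (lastChild): button
After 2 (parentNode): h3
After 3 (firstChild): button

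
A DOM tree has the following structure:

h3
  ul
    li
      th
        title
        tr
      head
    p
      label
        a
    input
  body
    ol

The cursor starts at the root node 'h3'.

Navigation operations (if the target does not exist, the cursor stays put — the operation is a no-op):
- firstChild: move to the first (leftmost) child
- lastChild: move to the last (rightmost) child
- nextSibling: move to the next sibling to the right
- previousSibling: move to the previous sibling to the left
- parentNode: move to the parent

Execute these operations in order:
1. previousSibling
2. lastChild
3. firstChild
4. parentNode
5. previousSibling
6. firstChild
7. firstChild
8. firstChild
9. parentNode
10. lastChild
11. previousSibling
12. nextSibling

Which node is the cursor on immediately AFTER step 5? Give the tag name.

Answer: ul

Derivation:
After 1 (previousSibling): h3 (no-op, stayed)
After 2 (lastChild): body
After 3 (firstChild): ol
After 4 (parentNode): body
After 5 (previousSibling): ul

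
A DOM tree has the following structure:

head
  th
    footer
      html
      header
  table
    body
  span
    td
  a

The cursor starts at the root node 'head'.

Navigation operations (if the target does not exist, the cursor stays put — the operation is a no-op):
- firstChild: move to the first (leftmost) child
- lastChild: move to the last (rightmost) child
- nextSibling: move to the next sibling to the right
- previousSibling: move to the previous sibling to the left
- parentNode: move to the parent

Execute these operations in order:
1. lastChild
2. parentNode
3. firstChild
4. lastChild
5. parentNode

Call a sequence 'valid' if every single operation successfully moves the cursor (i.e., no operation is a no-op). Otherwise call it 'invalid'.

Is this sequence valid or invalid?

After 1 (lastChild): a
After 2 (parentNode): head
After 3 (firstChild): th
After 4 (lastChild): footer
After 5 (parentNode): th

Answer: valid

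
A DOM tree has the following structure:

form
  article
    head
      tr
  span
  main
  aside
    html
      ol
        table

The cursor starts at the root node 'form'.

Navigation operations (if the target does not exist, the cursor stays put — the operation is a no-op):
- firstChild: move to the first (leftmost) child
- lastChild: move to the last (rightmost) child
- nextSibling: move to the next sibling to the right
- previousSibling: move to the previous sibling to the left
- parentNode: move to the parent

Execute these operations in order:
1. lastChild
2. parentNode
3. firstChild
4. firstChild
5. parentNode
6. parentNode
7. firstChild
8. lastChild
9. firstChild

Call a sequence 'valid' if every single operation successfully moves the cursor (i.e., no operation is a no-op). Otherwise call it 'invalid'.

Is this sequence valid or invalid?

Answer: valid

Derivation:
After 1 (lastChild): aside
After 2 (parentNode): form
After 3 (firstChild): article
After 4 (firstChild): head
After 5 (parentNode): article
After 6 (parentNode): form
After 7 (firstChild): article
After 8 (lastChild): head
After 9 (firstChild): tr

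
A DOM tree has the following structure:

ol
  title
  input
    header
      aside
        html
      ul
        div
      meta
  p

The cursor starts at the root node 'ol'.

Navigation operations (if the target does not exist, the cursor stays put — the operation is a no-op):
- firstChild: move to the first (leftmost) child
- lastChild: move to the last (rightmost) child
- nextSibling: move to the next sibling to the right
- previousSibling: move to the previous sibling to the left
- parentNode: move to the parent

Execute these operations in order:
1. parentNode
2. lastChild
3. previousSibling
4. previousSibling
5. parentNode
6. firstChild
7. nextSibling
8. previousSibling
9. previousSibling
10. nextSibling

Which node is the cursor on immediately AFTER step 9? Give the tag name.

After 1 (parentNode): ol (no-op, stayed)
After 2 (lastChild): p
After 3 (previousSibling): input
After 4 (previousSibling): title
After 5 (parentNode): ol
After 6 (firstChild): title
After 7 (nextSibling): input
After 8 (previousSibling): title
After 9 (previousSibling): title (no-op, stayed)

Answer: title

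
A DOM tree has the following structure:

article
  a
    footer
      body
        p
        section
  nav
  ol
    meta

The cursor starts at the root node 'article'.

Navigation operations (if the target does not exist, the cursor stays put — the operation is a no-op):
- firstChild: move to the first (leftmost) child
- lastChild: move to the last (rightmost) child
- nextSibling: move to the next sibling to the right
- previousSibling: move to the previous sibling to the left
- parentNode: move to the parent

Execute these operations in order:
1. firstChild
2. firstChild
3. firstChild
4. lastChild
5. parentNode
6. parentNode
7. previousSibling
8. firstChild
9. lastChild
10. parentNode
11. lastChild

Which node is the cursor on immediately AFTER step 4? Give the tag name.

Answer: section

Derivation:
After 1 (firstChild): a
After 2 (firstChild): footer
After 3 (firstChild): body
After 4 (lastChild): section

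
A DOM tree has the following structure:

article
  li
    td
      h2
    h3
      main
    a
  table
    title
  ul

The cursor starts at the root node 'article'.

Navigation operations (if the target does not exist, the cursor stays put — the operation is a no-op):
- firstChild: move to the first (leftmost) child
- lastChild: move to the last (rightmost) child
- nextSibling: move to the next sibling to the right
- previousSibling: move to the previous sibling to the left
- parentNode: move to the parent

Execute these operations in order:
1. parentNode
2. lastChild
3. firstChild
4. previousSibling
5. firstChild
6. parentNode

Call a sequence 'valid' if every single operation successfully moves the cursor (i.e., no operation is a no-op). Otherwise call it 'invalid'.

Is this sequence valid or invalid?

Answer: invalid

Derivation:
After 1 (parentNode): article (no-op, stayed)
After 2 (lastChild): ul
After 3 (firstChild): ul (no-op, stayed)
After 4 (previousSibling): table
After 5 (firstChild): title
After 6 (parentNode): table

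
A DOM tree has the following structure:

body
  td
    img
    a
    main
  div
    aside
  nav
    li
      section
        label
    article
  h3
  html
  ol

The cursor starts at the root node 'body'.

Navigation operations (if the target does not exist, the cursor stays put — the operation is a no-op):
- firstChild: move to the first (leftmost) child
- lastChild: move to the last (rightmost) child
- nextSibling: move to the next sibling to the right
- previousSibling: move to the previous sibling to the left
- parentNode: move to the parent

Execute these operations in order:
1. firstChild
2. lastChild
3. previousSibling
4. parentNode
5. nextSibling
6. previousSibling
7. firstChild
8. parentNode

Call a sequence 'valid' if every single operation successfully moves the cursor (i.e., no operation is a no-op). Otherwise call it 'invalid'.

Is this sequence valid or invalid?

After 1 (firstChild): td
After 2 (lastChild): main
After 3 (previousSibling): a
After 4 (parentNode): td
After 5 (nextSibling): div
After 6 (previousSibling): td
After 7 (firstChild): img
After 8 (parentNode): td

Answer: valid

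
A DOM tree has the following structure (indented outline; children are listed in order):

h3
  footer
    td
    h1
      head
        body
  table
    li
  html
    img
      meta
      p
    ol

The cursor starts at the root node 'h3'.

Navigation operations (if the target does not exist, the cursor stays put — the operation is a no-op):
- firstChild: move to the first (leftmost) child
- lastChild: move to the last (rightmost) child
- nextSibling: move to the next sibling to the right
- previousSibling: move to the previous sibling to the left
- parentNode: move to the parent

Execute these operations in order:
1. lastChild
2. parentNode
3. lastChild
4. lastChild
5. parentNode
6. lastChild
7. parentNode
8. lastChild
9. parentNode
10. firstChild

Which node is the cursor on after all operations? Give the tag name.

Answer: img

Derivation:
After 1 (lastChild): html
After 2 (parentNode): h3
After 3 (lastChild): html
After 4 (lastChild): ol
After 5 (parentNode): html
After 6 (lastChild): ol
After 7 (parentNode): html
After 8 (lastChild): ol
After 9 (parentNode): html
After 10 (firstChild): img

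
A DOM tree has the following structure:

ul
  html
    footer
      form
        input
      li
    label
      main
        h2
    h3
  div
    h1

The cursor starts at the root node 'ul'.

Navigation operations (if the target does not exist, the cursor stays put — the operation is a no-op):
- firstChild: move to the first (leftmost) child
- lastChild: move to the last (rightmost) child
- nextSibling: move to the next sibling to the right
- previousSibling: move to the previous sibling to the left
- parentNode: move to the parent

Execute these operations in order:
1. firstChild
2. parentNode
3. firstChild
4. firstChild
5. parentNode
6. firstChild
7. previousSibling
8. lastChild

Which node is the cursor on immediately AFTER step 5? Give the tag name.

After 1 (firstChild): html
After 2 (parentNode): ul
After 3 (firstChild): html
After 4 (firstChild): footer
After 5 (parentNode): html

Answer: html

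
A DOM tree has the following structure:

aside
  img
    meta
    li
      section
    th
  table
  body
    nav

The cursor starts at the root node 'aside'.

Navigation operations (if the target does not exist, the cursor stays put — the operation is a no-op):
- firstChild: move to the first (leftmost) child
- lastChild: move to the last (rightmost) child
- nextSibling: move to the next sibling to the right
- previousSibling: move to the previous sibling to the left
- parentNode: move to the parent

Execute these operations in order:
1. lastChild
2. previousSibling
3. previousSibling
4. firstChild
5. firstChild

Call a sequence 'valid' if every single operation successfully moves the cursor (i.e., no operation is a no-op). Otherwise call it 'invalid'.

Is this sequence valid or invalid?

After 1 (lastChild): body
After 2 (previousSibling): table
After 3 (previousSibling): img
After 4 (firstChild): meta
After 5 (firstChild): meta (no-op, stayed)

Answer: invalid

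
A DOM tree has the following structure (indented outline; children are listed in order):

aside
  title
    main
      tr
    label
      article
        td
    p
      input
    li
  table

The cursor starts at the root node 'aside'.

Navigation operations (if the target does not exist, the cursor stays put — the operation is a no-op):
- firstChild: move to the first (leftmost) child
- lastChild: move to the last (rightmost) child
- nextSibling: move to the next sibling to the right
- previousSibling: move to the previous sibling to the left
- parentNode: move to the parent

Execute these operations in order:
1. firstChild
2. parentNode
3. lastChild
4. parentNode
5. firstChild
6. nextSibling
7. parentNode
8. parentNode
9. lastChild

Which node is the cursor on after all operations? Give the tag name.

After 1 (firstChild): title
After 2 (parentNode): aside
After 3 (lastChild): table
After 4 (parentNode): aside
After 5 (firstChild): title
After 6 (nextSibling): table
After 7 (parentNode): aside
After 8 (parentNode): aside (no-op, stayed)
After 9 (lastChild): table

Answer: table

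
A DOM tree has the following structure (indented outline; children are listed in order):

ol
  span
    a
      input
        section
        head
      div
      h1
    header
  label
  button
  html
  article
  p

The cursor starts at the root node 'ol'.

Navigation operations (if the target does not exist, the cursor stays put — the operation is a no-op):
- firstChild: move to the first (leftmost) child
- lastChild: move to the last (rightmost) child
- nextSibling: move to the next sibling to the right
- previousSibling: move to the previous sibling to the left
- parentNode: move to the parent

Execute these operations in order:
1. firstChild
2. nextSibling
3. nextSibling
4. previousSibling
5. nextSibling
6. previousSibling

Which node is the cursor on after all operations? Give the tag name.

After 1 (firstChild): span
After 2 (nextSibling): label
After 3 (nextSibling): button
After 4 (previousSibling): label
After 5 (nextSibling): button
After 6 (previousSibling): label

Answer: label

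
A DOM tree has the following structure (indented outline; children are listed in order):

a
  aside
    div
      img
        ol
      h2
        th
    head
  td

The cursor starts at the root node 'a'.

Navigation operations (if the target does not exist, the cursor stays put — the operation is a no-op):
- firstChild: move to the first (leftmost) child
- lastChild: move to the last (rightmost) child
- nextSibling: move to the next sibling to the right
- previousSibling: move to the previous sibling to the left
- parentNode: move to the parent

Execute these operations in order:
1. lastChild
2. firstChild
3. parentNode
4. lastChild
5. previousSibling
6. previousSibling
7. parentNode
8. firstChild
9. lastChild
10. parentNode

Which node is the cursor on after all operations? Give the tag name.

Answer: aside

Derivation:
After 1 (lastChild): td
After 2 (firstChild): td (no-op, stayed)
After 3 (parentNode): a
After 4 (lastChild): td
After 5 (previousSibling): aside
After 6 (previousSibling): aside (no-op, stayed)
After 7 (parentNode): a
After 8 (firstChild): aside
After 9 (lastChild): head
After 10 (parentNode): aside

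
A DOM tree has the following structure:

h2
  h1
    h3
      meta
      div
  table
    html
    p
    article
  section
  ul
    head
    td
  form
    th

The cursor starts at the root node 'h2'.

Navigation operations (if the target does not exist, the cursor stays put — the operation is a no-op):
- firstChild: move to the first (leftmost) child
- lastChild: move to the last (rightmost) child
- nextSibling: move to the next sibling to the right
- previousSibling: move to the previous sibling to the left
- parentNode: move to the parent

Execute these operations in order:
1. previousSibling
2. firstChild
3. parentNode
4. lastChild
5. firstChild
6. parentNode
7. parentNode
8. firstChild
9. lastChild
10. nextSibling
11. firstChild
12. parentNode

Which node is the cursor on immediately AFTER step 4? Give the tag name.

After 1 (previousSibling): h2 (no-op, stayed)
After 2 (firstChild): h1
After 3 (parentNode): h2
After 4 (lastChild): form

Answer: form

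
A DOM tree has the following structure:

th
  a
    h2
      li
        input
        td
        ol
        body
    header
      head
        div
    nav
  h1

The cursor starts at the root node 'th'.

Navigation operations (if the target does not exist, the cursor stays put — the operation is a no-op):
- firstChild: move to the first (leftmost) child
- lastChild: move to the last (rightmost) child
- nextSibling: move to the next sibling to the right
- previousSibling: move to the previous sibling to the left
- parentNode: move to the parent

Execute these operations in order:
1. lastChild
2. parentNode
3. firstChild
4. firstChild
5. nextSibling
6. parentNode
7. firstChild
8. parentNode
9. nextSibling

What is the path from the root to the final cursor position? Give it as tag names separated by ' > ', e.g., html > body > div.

After 1 (lastChild): h1
After 2 (parentNode): th
After 3 (firstChild): a
After 4 (firstChild): h2
After 5 (nextSibling): header
After 6 (parentNode): a
After 7 (firstChild): h2
After 8 (parentNode): a
After 9 (nextSibling): h1

Answer: th > h1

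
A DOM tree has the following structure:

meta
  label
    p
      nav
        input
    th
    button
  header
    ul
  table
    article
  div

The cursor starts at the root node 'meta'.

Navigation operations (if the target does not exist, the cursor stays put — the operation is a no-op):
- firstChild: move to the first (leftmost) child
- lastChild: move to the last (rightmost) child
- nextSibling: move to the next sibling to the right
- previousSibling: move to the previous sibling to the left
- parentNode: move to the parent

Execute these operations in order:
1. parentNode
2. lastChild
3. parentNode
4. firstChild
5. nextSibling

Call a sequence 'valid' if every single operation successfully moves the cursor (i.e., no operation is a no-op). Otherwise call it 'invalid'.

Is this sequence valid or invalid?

Answer: invalid

Derivation:
After 1 (parentNode): meta (no-op, stayed)
After 2 (lastChild): div
After 3 (parentNode): meta
After 4 (firstChild): label
After 5 (nextSibling): header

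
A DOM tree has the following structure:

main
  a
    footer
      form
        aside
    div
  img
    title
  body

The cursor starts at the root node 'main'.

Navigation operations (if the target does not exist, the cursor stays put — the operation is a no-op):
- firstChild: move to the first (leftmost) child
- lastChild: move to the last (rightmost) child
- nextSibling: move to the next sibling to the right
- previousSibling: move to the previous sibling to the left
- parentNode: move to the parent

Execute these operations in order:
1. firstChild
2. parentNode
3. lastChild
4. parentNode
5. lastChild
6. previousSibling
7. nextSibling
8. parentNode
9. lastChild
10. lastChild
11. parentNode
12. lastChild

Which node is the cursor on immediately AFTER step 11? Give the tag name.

After 1 (firstChild): a
After 2 (parentNode): main
After 3 (lastChild): body
After 4 (parentNode): main
After 5 (lastChild): body
After 6 (previousSibling): img
After 7 (nextSibling): body
After 8 (parentNode): main
After 9 (lastChild): body
After 10 (lastChild): body (no-op, stayed)
After 11 (parentNode): main

Answer: main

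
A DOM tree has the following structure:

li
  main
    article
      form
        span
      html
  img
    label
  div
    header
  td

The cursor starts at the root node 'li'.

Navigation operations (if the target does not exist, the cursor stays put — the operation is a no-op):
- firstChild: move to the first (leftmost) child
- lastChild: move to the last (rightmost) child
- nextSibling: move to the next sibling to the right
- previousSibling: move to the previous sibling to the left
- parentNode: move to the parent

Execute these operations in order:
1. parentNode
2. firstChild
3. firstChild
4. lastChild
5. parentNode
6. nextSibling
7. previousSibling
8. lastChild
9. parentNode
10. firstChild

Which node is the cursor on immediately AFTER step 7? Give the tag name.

After 1 (parentNode): li (no-op, stayed)
After 2 (firstChild): main
After 3 (firstChild): article
After 4 (lastChild): html
After 5 (parentNode): article
After 6 (nextSibling): article (no-op, stayed)
After 7 (previousSibling): article (no-op, stayed)

Answer: article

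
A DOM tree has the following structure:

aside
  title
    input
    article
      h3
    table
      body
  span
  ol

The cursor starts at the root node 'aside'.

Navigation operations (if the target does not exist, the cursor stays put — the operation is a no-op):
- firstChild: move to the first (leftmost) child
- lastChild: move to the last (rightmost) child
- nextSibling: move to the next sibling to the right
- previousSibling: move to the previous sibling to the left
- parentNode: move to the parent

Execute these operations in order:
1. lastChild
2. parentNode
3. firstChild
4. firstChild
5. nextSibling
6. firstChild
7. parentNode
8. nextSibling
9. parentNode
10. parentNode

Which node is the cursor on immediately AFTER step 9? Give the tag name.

After 1 (lastChild): ol
After 2 (parentNode): aside
After 3 (firstChild): title
After 4 (firstChild): input
After 5 (nextSibling): article
After 6 (firstChild): h3
After 7 (parentNode): article
After 8 (nextSibling): table
After 9 (parentNode): title

Answer: title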